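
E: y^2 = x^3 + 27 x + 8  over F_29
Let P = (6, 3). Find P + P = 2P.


Doubling: s = (3 x1^2 + a) / (2 y1)
s = (3*6^2 + 27) / (2*3) mod 29 = 8
x3 = s^2 - 2 x1 mod 29 = 8^2 - 2*6 = 23
y3 = s (x1 - x3) - y1 mod 29 = 8 * (6 - 23) - 3 = 6

2P = (23, 6)


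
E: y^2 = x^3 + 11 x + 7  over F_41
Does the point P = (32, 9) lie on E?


Check whether y^2 = x^3 + 11 x + 7 (mod 41) for (x, y) = (32, 9).
LHS: y^2 = 9^2 mod 41 = 40
RHS: x^3 + 11 x + 7 = 32^3 + 11*32 + 7 mod 41 = 40
LHS = RHS

Yes, on the curve


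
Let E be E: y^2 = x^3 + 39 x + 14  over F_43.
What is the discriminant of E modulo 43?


4 a^3 + 27 b^2 = 4*39^3 + 27*14^2 = 237276 + 5292 = 242568
Delta = -16 * (242568) = -3881088
Delta mod 43 = 6

Delta = 6 (mod 43)


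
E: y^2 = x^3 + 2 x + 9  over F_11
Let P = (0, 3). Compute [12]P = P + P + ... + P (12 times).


k = 12 = 1100_2 (binary, LSB first: 0011)
Double-and-add from P = (0, 3):
  bit 0 = 0: acc unchanged = O
  bit 1 = 0: acc unchanged = O
  bit 2 = 1: acc = O + (1, 1) = (1, 1)
  bit 3 = 1: acc = (1, 1) + (7, 6) = (4, 2)

12P = (4, 2)


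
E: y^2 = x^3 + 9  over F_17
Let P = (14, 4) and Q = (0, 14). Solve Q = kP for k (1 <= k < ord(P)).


Enumerate multiples of P until we hit Q = (0, 14):
  1P = (14, 4)
  2P = (15, 16)
  3P = (13, 8)
  4P = (6, 15)
  5P = (5, 7)
  6P = (0, 14)
Match found at i = 6.

k = 6


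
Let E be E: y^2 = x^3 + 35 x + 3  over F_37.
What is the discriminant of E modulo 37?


4 a^3 + 27 b^2 = 4*35^3 + 27*3^2 = 171500 + 243 = 171743
Delta = -16 * (171743) = -2747888
Delta mod 37 = 28

Delta = 28 (mod 37)


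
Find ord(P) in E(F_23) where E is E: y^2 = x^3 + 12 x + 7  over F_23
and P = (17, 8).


Compute successive multiples of P until we hit O:
  1P = (17, 8)
  2P = (5, 13)
  3P = (9, 4)
  4P = (3, 22)
  5P = (4, 2)
  6P = (18, 11)
  7P = (20, 6)
  8P = (12, 4)
  ... (continuing to 20P)
  20P = O

ord(P) = 20


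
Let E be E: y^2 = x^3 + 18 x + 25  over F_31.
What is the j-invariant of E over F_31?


Delta = -16(4 a^3 + 27 b^2) mod 31 = 2
-1728 * (4 a)^3 = -1728 * (4*18)^3 mod 31 = 2
j = 2 * 2^(-1) mod 31 = 1

j = 1 (mod 31)


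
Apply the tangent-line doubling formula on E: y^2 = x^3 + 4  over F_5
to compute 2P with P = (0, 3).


Doubling: s = (3 x1^2 + a) / (2 y1)
s = (3*0^2 + 0) / (2*3) mod 5 = 0
x3 = s^2 - 2 x1 mod 5 = 0^2 - 2*0 = 0
y3 = s (x1 - x3) - y1 mod 5 = 0 * (0 - 0) - 3 = 2

2P = (0, 2)


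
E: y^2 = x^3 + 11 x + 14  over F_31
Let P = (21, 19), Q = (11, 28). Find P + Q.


P != Q, so use the chord formula.
s = (y2 - y1) / (x2 - x1) = (9) / (21) mod 31 = 27
x3 = s^2 - x1 - x2 mod 31 = 27^2 - 21 - 11 = 15
y3 = s (x1 - x3) - y1 mod 31 = 27 * (21 - 15) - 19 = 19

P + Q = (15, 19)


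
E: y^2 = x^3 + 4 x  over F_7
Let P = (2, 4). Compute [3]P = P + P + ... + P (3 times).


k = 3 = 11_2 (binary, LSB first: 11)
Double-and-add from P = (2, 4):
  bit 0 = 1: acc = O + (2, 4) = (2, 4)
  bit 1 = 1: acc = (2, 4) + (0, 0) = (2, 3)

3P = (2, 3)


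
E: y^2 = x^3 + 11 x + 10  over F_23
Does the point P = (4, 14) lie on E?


Check whether y^2 = x^3 + 11 x + 10 (mod 23) for (x, y) = (4, 14).
LHS: y^2 = 14^2 mod 23 = 12
RHS: x^3 + 11 x + 10 = 4^3 + 11*4 + 10 mod 23 = 3
LHS != RHS

No, not on the curve


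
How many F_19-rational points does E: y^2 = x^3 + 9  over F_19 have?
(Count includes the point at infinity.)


For each x in F_19, count y with y^2 = x^3 + 0 x + 9 mod 19:
  x = 0: RHS = 9, y in [3, 16]  -> 2 point(s)
  x = 2: RHS = 17, y in [6, 13]  -> 2 point(s)
  x = 3: RHS = 17, y in [6, 13]  -> 2 point(s)
  x = 4: RHS = 16, y in [4, 15]  -> 2 point(s)
  x = 5: RHS = 1, y in [1, 18]  -> 2 point(s)
  x = 6: RHS = 16, y in [4, 15]  -> 2 point(s)
  x = 9: RHS = 16, y in [4, 15]  -> 2 point(s)
  x = 14: RHS = 17, y in [6, 13]  -> 2 point(s)
  x = 16: RHS = 1, y in [1, 18]  -> 2 point(s)
  x = 17: RHS = 1, y in [1, 18]  -> 2 point(s)
Affine points: 20. Add the point at infinity: total = 21.

#E(F_19) = 21


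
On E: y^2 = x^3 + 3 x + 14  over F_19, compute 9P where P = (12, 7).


k = 9 = 1001_2 (binary, LSB first: 1001)
Double-and-add from P = (12, 7):
  bit 0 = 1: acc = O + (12, 7) = (12, 7)
  bit 1 = 0: acc unchanged = (12, 7)
  bit 2 = 0: acc unchanged = (12, 7)
  bit 3 = 1: acc = (12, 7) + (14, 11) = (16, 4)

9P = (16, 4)


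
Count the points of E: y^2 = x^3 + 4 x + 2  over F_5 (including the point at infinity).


For each x in F_5, count y with y^2 = x^3 + 4 x + 2 mod 5:
  x = 3: RHS = 1, y in [1, 4]  -> 2 point(s)
Affine points: 2. Add the point at infinity: total = 3.

#E(F_5) = 3


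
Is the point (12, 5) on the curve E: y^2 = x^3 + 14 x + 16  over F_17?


Check whether y^2 = x^3 + 14 x + 16 (mod 17) for (x, y) = (12, 5).
LHS: y^2 = 5^2 mod 17 = 8
RHS: x^3 + 14 x + 16 = 12^3 + 14*12 + 16 mod 17 = 8
LHS = RHS

Yes, on the curve


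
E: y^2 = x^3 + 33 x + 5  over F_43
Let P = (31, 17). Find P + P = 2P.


Doubling: s = (3 x1^2 + a) / (2 y1)
s = (3*31^2 + 33) / (2*17) mod 43 = 20
x3 = s^2 - 2 x1 mod 43 = 20^2 - 2*31 = 37
y3 = s (x1 - x3) - y1 mod 43 = 20 * (31 - 37) - 17 = 35

2P = (37, 35)


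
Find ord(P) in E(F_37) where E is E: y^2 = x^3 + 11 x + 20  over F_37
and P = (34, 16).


Compute successive multiples of P until we hit O:
  1P = (34, 16)
  2P = (9, 16)
  3P = (31, 21)
  4P = (20, 10)
  5P = (30, 28)
  6P = (19, 13)
  7P = (24, 23)
  8P = (25, 11)
  ... (continuing to 34P)
  34P = O

ord(P) = 34


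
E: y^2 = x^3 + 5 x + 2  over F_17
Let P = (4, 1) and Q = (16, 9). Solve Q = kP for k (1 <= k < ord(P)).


Enumerate multiples of P until we hit Q = (16, 9):
  1P = (4, 1)
  2P = (10, 10)
  3P = (1, 12)
  4P = (16, 9)
Match found at i = 4.

k = 4


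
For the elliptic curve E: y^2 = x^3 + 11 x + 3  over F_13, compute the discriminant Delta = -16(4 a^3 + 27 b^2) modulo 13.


4 a^3 + 27 b^2 = 4*11^3 + 27*3^2 = 5324 + 243 = 5567
Delta = -16 * (5567) = -89072
Delta mod 13 = 4

Delta = 4 (mod 13)


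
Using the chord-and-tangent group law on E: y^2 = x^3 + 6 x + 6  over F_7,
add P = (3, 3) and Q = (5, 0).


P != Q, so use the chord formula.
s = (y2 - y1) / (x2 - x1) = (4) / (2) mod 7 = 2
x3 = s^2 - x1 - x2 mod 7 = 2^2 - 3 - 5 = 3
y3 = s (x1 - x3) - y1 mod 7 = 2 * (3 - 3) - 3 = 4

P + Q = (3, 4)


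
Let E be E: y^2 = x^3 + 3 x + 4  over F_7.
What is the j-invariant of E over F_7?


Delta = -16(4 a^3 + 27 b^2) mod 7 = 5
-1728 * (4 a)^3 = -1728 * (4*3)^3 mod 7 = 6
j = 6 * 5^(-1) mod 7 = 4

j = 4 (mod 7)


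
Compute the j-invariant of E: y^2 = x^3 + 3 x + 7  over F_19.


Delta = -16(4 a^3 + 27 b^2) mod 19 = 18
-1728 * (4 a)^3 = -1728 * (4*3)^3 mod 19 = 18
j = 18 * 18^(-1) mod 19 = 1

j = 1 (mod 19)


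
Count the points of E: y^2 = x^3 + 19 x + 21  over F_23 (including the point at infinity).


For each x in F_23, count y with y^2 = x^3 + 19 x + 21 mod 23:
  x = 1: RHS = 18, y in [8, 15]  -> 2 point(s)
  x = 3: RHS = 13, y in [6, 17]  -> 2 point(s)
  x = 4: RHS = 0, y in [0]  -> 1 point(s)
  x = 6: RHS = 6, y in [11, 12]  -> 2 point(s)
  x = 8: RHS = 18, y in [8, 15]  -> 2 point(s)
  x = 9: RHS = 1, y in [1, 22]  -> 2 point(s)
  x = 13: RHS = 4, y in [2, 21]  -> 2 point(s)
  x = 14: RHS = 18, y in [8, 15]  -> 2 point(s)
  x = 15: RHS = 1, y in [1, 22]  -> 2 point(s)
  x = 17: RHS = 13, y in [6, 17]  -> 2 point(s)
  x = 18: RHS = 8, y in [10, 13]  -> 2 point(s)
  x = 20: RHS = 6, y in [11, 12]  -> 2 point(s)
  x = 22: RHS = 1, y in [1, 22]  -> 2 point(s)
Affine points: 25. Add the point at infinity: total = 26.

#E(F_23) = 26


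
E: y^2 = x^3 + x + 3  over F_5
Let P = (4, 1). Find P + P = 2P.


Doubling: s = (3 x1^2 + a) / (2 y1)
s = (3*4^2 + 1) / (2*1) mod 5 = 2
x3 = s^2 - 2 x1 mod 5 = 2^2 - 2*4 = 1
y3 = s (x1 - x3) - y1 mod 5 = 2 * (4 - 1) - 1 = 0

2P = (1, 0)


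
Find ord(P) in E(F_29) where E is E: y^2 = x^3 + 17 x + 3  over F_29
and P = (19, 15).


Compute successive multiples of P until we hit O:
  1P = (19, 15)
  2P = (24, 24)
  3P = (2, 4)
  4P = (3, 9)
  5P = (23, 27)
  6P = (25, 25)
  7P = (20, 22)
  8P = (10, 19)
  ... (continuing to 29P)
  29P = O

ord(P) = 29


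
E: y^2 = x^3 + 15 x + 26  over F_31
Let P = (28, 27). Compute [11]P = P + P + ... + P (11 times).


k = 11 = 1011_2 (binary, LSB first: 1101)
Double-and-add from P = (28, 27):
  bit 0 = 1: acc = O + (28, 27) = (28, 27)
  bit 1 = 1: acc = (28, 27) + (20, 24) = (3, 25)
  bit 2 = 0: acc unchanged = (3, 25)
  bit 3 = 1: acc = (3, 25) + (2, 23) = (30, 14)

11P = (30, 14)


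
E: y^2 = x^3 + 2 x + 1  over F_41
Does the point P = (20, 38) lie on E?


Check whether y^2 = x^3 + 2 x + 1 (mod 41) for (x, y) = (20, 38).
LHS: y^2 = 38^2 mod 41 = 9
RHS: x^3 + 2 x + 1 = 20^3 + 2*20 + 1 mod 41 = 5
LHS != RHS

No, not on the curve


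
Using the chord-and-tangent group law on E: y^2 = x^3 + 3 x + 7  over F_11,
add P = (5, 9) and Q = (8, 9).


P != Q, so use the chord formula.
s = (y2 - y1) / (x2 - x1) = (0) / (3) mod 11 = 0
x3 = s^2 - x1 - x2 mod 11 = 0^2 - 5 - 8 = 9
y3 = s (x1 - x3) - y1 mod 11 = 0 * (5 - 9) - 9 = 2

P + Q = (9, 2)


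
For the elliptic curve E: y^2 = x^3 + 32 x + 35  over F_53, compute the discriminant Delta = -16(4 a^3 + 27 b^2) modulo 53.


4 a^3 + 27 b^2 = 4*32^3 + 27*35^2 = 131072 + 33075 = 164147
Delta = -16 * (164147) = -2626352
Delta mod 53 = 10

Delta = 10 (mod 53)


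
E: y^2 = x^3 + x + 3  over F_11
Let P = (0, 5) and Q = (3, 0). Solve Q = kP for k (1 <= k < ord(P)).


Enumerate multiples of P until we hit Q = (3, 0):
  1P = (0, 5)
  2P = (1, 7)
  3P = (3, 0)
Match found at i = 3.

k = 3


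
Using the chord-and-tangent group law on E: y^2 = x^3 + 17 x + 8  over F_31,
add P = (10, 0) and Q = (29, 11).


P != Q, so use the chord formula.
s = (y2 - y1) / (x2 - x1) = (11) / (19) mod 31 = 12
x3 = s^2 - x1 - x2 mod 31 = 12^2 - 10 - 29 = 12
y3 = s (x1 - x3) - y1 mod 31 = 12 * (10 - 12) - 0 = 7

P + Q = (12, 7)


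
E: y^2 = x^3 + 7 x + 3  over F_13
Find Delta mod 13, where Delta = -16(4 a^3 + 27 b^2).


4 a^3 + 27 b^2 = 4*7^3 + 27*3^2 = 1372 + 243 = 1615
Delta = -16 * (1615) = -25840
Delta mod 13 = 4

Delta = 4 (mod 13)


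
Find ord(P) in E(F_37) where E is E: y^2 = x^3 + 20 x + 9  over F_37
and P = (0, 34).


Compute successive multiples of P until we hit O:
  1P = (0, 34)
  2P = (7, 14)
  3P = (14, 6)
  4P = (27, 20)
  5P = (9, 20)
  6P = (19, 12)
  7P = (30, 28)
  8P = (10, 5)
  ... (continuing to 43P)
  43P = O

ord(P) = 43


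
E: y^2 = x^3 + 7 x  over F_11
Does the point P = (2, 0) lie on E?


Check whether y^2 = x^3 + 7 x + 0 (mod 11) for (x, y) = (2, 0).
LHS: y^2 = 0^2 mod 11 = 0
RHS: x^3 + 7 x + 0 = 2^3 + 7*2 + 0 mod 11 = 0
LHS = RHS

Yes, on the curve


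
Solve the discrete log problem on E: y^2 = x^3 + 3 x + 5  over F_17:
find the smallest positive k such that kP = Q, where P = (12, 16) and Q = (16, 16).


Enumerate multiples of P until we hit Q = (16, 16):
  1P = (12, 16)
  2P = (1, 14)
  3P = (6, 16)
  4P = (16, 1)
  5P = (2, 6)
  6P = (4, 9)
  7P = (10, 7)
  8P = (11, 14)
  9P = (15, 12)
  10P = (5, 3)
  11P = (9, 9)
  12P = (9, 8)
  13P = (5, 14)
  14P = (15, 5)
  15P = (11, 3)
  16P = (10, 10)
  17P = (4, 8)
  18P = (2, 11)
  19P = (16, 16)
Match found at i = 19.

k = 19


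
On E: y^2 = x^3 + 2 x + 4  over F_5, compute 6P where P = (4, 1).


k = 6 = 110_2 (binary, LSB first: 011)
Double-and-add from P = (4, 1):
  bit 0 = 0: acc unchanged = O
  bit 1 = 1: acc = O + (2, 4) = (2, 4)
  bit 2 = 1: acc = (2, 4) + (0, 2) = (4, 4)

6P = (4, 4)


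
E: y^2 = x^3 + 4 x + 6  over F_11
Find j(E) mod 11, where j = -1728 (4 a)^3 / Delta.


Delta = -16(4 a^3 + 27 b^2) mod 11 = 9
-1728 * (4 a)^3 = -1728 * (4*4)^3 mod 11 = 7
j = 7 * 9^(-1) mod 11 = 2

j = 2 (mod 11)


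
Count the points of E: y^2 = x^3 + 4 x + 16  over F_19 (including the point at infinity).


For each x in F_19, count y with y^2 = x^3 + 4 x + 16 mod 19:
  x = 0: RHS = 16, y in [4, 15]  -> 2 point(s)
  x = 3: RHS = 17, y in [6, 13]  -> 2 point(s)
  x = 4: RHS = 1, y in [1, 18]  -> 2 point(s)
  x = 5: RHS = 9, y in [3, 16]  -> 2 point(s)
  x = 6: RHS = 9, y in [3, 16]  -> 2 point(s)
  x = 7: RHS = 7, y in [8, 11]  -> 2 point(s)
  x = 8: RHS = 9, y in [3, 16]  -> 2 point(s)
  x = 10: RHS = 11, y in [7, 12]  -> 2 point(s)
  x = 11: RHS = 4, y in [2, 17]  -> 2 point(s)
  x = 12: RHS = 6, y in [5, 14]  -> 2 point(s)
  x = 13: RHS = 4, y in [2, 17]  -> 2 point(s)
  x = 14: RHS = 4, y in [2, 17]  -> 2 point(s)
  x = 17: RHS = 0, y in [0]  -> 1 point(s)
  x = 18: RHS = 11, y in [7, 12]  -> 2 point(s)
Affine points: 27. Add the point at infinity: total = 28.

#E(F_19) = 28


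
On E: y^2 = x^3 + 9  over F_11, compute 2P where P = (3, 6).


Doubling: s = (3 x1^2 + a) / (2 y1)
s = (3*3^2 + 0) / (2*6) mod 11 = 5
x3 = s^2 - 2 x1 mod 11 = 5^2 - 2*3 = 8
y3 = s (x1 - x3) - y1 mod 11 = 5 * (3 - 8) - 6 = 2

2P = (8, 2)


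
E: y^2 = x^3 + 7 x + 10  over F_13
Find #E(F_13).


For each x in F_13, count y with y^2 = x^3 + 7 x + 10 mod 13:
  x = 0: RHS = 10, y in [6, 7]  -> 2 point(s)
  x = 5: RHS = 1, y in [1, 12]  -> 2 point(s)
  x = 7: RHS = 12, y in [5, 8]  -> 2 point(s)
  x = 9: RHS = 9, y in [3, 10]  -> 2 point(s)
  x = 10: RHS = 1, y in [1, 12]  -> 2 point(s)
  x = 11: RHS = 1, y in [1, 12]  -> 2 point(s)
Affine points: 12. Add the point at infinity: total = 13.

#E(F_13) = 13


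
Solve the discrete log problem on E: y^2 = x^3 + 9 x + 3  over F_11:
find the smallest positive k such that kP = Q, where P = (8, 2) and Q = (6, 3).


Enumerate multiples of P until we hit Q = (6, 3):
  1P = (8, 2)
  2P = (10, 2)
  3P = (4, 9)
  4P = (0, 6)
  5P = (6, 8)
  6P = (6, 3)
Match found at i = 6.

k = 6


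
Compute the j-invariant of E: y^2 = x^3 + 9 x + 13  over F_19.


Delta = -16(4 a^3 + 27 b^2) mod 19 = 17
-1728 * (4 a)^3 = -1728 * (4*9)^3 mod 19 = 11
j = 11 * 17^(-1) mod 19 = 4

j = 4 (mod 19)


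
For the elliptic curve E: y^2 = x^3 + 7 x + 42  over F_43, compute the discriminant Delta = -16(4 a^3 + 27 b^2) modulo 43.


4 a^3 + 27 b^2 = 4*7^3 + 27*42^2 = 1372 + 47628 = 49000
Delta = -16 * (49000) = -784000
Delta mod 43 = 19

Delta = 19 (mod 43)


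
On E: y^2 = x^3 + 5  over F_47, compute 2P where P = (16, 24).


Doubling: s = (3 x1^2 + a) / (2 y1)
s = (3*16^2 + 0) / (2*24) mod 47 = 16
x3 = s^2 - 2 x1 mod 47 = 16^2 - 2*16 = 36
y3 = s (x1 - x3) - y1 mod 47 = 16 * (16 - 36) - 24 = 32

2P = (36, 32)


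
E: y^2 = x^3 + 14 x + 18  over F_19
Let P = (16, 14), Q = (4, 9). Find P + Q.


P != Q, so use the chord formula.
s = (y2 - y1) / (x2 - x1) = (14) / (7) mod 19 = 2
x3 = s^2 - x1 - x2 mod 19 = 2^2 - 16 - 4 = 3
y3 = s (x1 - x3) - y1 mod 19 = 2 * (16 - 3) - 14 = 12

P + Q = (3, 12)


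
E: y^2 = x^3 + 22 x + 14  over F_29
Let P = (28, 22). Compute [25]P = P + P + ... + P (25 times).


k = 25 = 11001_2 (binary, LSB first: 10011)
Double-and-add from P = (28, 22):
  bit 0 = 1: acc = O + (28, 22) = (28, 22)
  bit 1 = 0: acc unchanged = (28, 22)
  bit 2 = 0: acc unchanged = (28, 22)
  bit 3 = 1: acc = (28, 22) + (10, 4) = (21, 14)
  bit 4 = 1: acc = (21, 14) + (25, 23) = (8, 8)

25P = (8, 8)


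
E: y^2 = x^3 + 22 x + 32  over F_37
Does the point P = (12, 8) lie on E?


Check whether y^2 = x^3 + 22 x + 32 (mod 37) for (x, y) = (12, 8).
LHS: y^2 = 8^2 mod 37 = 27
RHS: x^3 + 22 x + 32 = 12^3 + 22*12 + 32 mod 37 = 26
LHS != RHS

No, not on the curve


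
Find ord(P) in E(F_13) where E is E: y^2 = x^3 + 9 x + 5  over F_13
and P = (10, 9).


Compute successive multiples of P until we hit O:
  1P = (10, 9)
  2P = (10, 4)
  3P = O

ord(P) = 3


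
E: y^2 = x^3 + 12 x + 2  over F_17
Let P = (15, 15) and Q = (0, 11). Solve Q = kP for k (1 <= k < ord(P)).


Enumerate multiples of P until we hit Q = (0, 11):
  1P = (15, 15)
  2P = (6, 16)
  3P = (0, 6)
  4P = (1, 7)
  5P = (10, 0)
  6P = (1, 10)
  7P = (0, 11)
Match found at i = 7.

k = 7


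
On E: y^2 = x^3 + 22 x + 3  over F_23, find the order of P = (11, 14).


Compute successive multiples of P until we hit O:
  1P = (11, 14)
  2P = (19, 14)
  3P = (16, 9)
  4P = (20, 18)
  5P = (1, 16)
  6P = (0, 16)
  7P = (5, 10)
  8P = (10, 2)
  ... (continuing to 30P)
  30P = O

ord(P) = 30


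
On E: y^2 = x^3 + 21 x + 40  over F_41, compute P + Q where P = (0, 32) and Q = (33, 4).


P != Q, so use the chord formula.
s = (y2 - y1) / (x2 - x1) = (13) / (33) mod 41 = 24
x3 = s^2 - x1 - x2 mod 41 = 24^2 - 0 - 33 = 10
y3 = s (x1 - x3) - y1 mod 41 = 24 * (0 - 10) - 32 = 15

P + Q = (10, 15)


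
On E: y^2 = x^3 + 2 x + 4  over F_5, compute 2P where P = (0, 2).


Doubling: s = (3 x1^2 + a) / (2 y1)
s = (3*0^2 + 2) / (2*2) mod 5 = 3
x3 = s^2 - 2 x1 mod 5 = 3^2 - 2*0 = 4
y3 = s (x1 - x3) - y1 mod 5 = 3 * (0 - 4) - 2 = 1

2P = (4, 1)


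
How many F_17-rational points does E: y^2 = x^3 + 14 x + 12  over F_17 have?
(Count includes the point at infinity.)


For each x in F_17, count y with y^2 = x^3 + 14 x + 12 mod 17:
  x = 3: RHS = 13, y in [8, 9]  -> 2 point(s)
  x = 4: RHS = 13, y in [8, 9]  -> 2 point(s)
  x = 9: RHS = 0, y in [0]  -> 1 point(s)
  x = 10: RHS = 13, y in [8, 9]  -> 2 point(s)
  x = 11: RHS = 1, y in [1, 16]  -> 2 point(s)
  x = 12: RHS = 4, y in [2, 15]  -> 2 point(s)
Affine points: 11. Add the point at infinity: total = 12.

#E(F_17) = 12


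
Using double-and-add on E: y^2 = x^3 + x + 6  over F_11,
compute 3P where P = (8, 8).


k = 3 = 11_2 (binary, LSB first: 11)
Double-and-add from P = (8, 8):
  bit 0 = 1: acc = O + (8, 8) = (8, 8)
  bit 1 = 1: acc = (8, 8) + (7, 2) = (10, 2)

3P = (10, 2)


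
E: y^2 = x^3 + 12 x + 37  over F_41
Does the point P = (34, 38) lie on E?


Check whether y^2 = x^3 + 12 x + 37 (mod 41) for (x, y) = (34, 38).
LHS: y^2 = 38^2 mod 41 = 9
RHS: x^3 + 12 x + 37 = 34^3 + 12*34 + 37 mod 41 = 20
LHS != RHS

No, not on the curve


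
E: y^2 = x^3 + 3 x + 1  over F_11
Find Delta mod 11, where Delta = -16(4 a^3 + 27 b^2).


4 a^3 + 27 b^2 = 4*3^3 + 27*1^2 = 108 + 27 = 135
Delta = -16 * (135) = -2160
Delta mod 11 = 7

Delta = 7 (mod 11)


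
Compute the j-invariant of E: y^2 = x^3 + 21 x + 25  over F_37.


Delta = -16(4 a^3 + 27 b^2) mod 37 = 25
-1728 * (4 a)^3 = -1728 * (4*21)^3 mod 37 = 11
j = 11 * 25^(-1) mod 37 = 33

j = 33 (mod 37)


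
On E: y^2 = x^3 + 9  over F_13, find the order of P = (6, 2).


Compute successive multiples of P until we hit O:
  1P = (6, 2)
  2P = (2, 2)
  3P = (5, 11)
  4P = (5, 2)
  5P = (2, 11)
  6P = (6, 11)
  7P = O

ord(P) = 7


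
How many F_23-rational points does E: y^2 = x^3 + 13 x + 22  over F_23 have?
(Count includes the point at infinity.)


For each x in F_23, count y with y^2 = x^3 + 13 x + 22 mod 23:
  x = 1: RHS = 13, y in [6, 17]  -> 2 point(s)
  x = 4: RHS = 0, y in [0]  -> 1 point(s)
  x = 10: RHS = 2, y in [5, 18]  -> 2 point(s)
  x = 11: RHS = 1, y in [1, 22]  -> 2 point(s)
  x = 14: RHS = 4, y in [2, 21]  -> 2 point(s)
  x = 15: RHS = 4, y in [2, 21]  -> 2 point(s)
  x = 16: RHS = 2, y in [5, 18]  -> 2 point(s)
  x = 17: RHS = 4, y in [2, 21]  -> 2 point(s)
  x = 18: RHS = 16, y in [4, 19]  -> 2 point(s)
  x = 20: RHS = 2, y in [5, 18]  -> 2 point(s)
  x = 22: RHS = 8, y in [10, 13]  -> 2 point(s)
Affine points: 21. Add the point at infinity: total = 22.

#E(F_23) = 22


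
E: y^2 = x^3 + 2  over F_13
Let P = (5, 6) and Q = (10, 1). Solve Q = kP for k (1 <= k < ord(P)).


Enumerate multiples of P until we hit Q = (10, 1):
  1P = (5, 6)
  2P = (12, 12)
  3P = (10, 12)
  4P = (1, 4)
  5P = (4, 1)
  6P = (3, 4)
  7P = (6, 6)
  8P = (2, 7)
  9P = (9, 4)
  10P = (9, 9)
  11P = (2, 6)
  12P = (6, 7)
  13P = (3, 9)
  14P = (4, 12)
  15P = (1, 9)
  16P = (10, 1)
Match found at i = 16.

k = 16


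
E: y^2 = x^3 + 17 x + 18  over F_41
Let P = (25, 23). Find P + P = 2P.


Doubling: s = (3 x1^2 + a) / (2 y1)
s = (3*25^2 + 17) / (2*23) mod 41 = 34
x3 = s^2 - 2 x1 mod 41 = 34^2 - 2*25 = 40
y3 = s (x1 - x3) - y1 mod 41 = 34 * (25 - 40) - 23 = 0

2P = (40, 0)


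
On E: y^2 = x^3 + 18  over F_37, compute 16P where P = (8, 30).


k = 16 = 10000_2 (binary, LSB first: 00001)
Double-and-add from P = (8, 30):
  bit 0 = 0: acc unchanged = O
  bit 1 = 0: acc unchanged = O
  bit 2 = 0: acc unchanged = O
  bit 3 = 0: acc unchanged = O
  bit 4 = 1: acc = O + (17, 11) = (17, 11)

16P = (17, 11)


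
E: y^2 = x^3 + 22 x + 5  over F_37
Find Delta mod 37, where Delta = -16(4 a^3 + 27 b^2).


4 a^3 + 27 b^2 = 4*22^3 + 27*5^2 = 42592 + 675 = 43267
Delta = -16 * (43267) = -692272
Delta mod 37 = 35

Delta = 35 (mod 37)


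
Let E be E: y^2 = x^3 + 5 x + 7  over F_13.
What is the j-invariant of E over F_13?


Delta = -16(4 a^3 + 27 b^2) mod 13 = 4
-1728 * (4 a)^3 = -1728 * (4*5)^3 mod 13 = 5
j = 5 * 4^(-1) mod 13 = 11

j = 11 (mod 13)


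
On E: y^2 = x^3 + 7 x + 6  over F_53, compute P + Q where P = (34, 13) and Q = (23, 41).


P != Q, so use the chord formula.
s = (y2 - y1) / (x2 - x1) = (28) / (42) mod 53 = 36
x3 = s^2 - x1 - x2 mod 53 = 36^2 - 34 - 23 = 20
y3 = s (x1 - x3) - y1 mod 53 = 36 * (34 - 20) - 13 = 14

P + Q = (20, 14)


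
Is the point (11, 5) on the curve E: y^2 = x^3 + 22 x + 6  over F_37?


Check whether y^2 = x^3 + 22 x + 6 (mod 37) for (x, y) = (11, 5).
LHS: y^2 = 5^2 mod 37 = 25
RHS: x^3 + 22 x + 6 = 11^3 + 22*11 + 6 mod 37 = 25
LHS = RHS

Yes, on the curve


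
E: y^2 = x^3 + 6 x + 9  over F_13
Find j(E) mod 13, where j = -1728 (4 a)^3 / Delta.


Delta = -16(4 a^3 + 27 b^2) mod 13 = 12
-1728 * (4 a)^3 = -1728 * (4*6)^3 mod 13 = 5
j = 5 * 12^(-1) mod 13 = 8

j = 8 (mod 13)


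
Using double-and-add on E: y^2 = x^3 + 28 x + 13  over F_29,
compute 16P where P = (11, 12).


k = 16 = 10000_2 (binary, LSB first: 00001)
Double-and-add from P = (11, 12):
  bit 0 = 0: acc unchanged = O
  bit 1 = 0: acc unchanged = O
  bit 2 = 0: acc unchanged = O
  bit 3 = 0: acc unchanged = O
  bit 4 = 1: acc = O + (28, 10) = (28, 10)

16P = (28, 10)


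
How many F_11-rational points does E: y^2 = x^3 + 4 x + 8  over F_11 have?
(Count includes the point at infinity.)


For each x in F_11, count y with y^2 = x^3 + 4 x + 8 mod 11:
  x = 3: RHS = 3, y in [5, 6]  -> 2 point(s)
  x = 4: RHS = 0, y in [0]  -> 1 point(s)
  x = 7: RHS = 5, y in [4, 7]  -> 2 point(s)
  x = 9: RHS = 3, y in [5, 6]  -> 2 point(s)
  x = 10: RHS = 3, y in [5, 6]  -> 2 point(s)
Affine points: 9. Add the point at infinity: total = 10.

#E(F_11) = 10


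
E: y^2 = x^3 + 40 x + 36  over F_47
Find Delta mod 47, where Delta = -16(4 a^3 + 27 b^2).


4 a^3 + 27 b^2 = 4*40^3 + 27*36^2 = 256000 + 34992 = 290992
Delta = -16 * (290992) = -4655872
Delta mod 47 = 42

Delta = 42 (mod 47)


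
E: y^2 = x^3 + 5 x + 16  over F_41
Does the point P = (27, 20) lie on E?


Check whether y^2 = x^3 + 5 x + 16 (mod 41) for (x, y) = (27, 20).
LHS: y^2 = 20^2 mod 41 = 31
RHS: x^3 + 5 x + 16 = 27^3 + 5*27 + 16 mod 41 = 31
LHS = RHS

Yes, on the curve


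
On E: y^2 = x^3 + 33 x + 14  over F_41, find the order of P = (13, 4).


Compute successive multiples of P until we hit O:
  1P = (13, 4)
  2P = (10, 14)
  3P = (20, 33)
  4P = (26, 30)
  5P = (6, 10)
  6P = (6, 31)
  7P = (26, 11)
  8P = (20, 8)
  ... (continuing to 11P)
  11P = O

ord(P) = 11


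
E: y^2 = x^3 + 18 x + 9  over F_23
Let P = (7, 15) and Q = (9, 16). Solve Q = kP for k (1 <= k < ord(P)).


Enumerate multiples of P until we hit Q = (9, 16):
  1P = (7, 15)
  2P = (22, 6)
  3P = (10, 19)
  4P = (18, 1)
  5P = (0, 20)
  6P = (9, 16)
Match found at i = 6.

k = 6


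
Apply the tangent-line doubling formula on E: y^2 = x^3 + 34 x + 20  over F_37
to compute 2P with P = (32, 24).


Doubling: s = (3 x1^2 + a) / (2 y1)
s = (3*32^2 + 34) / (2*24) mod 37 = 20
x3 = s^2 - 2 x1 mod 37 = 20^2 - 2*32 = 3
y3 = s (x1 - x3) - y1 mod 37 = 20 * (32 - 3) - 24 = 1

2P = (3, 1)


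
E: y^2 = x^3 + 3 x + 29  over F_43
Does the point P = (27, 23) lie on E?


Check whether y^2 = x^3 + 3 x + 29 (mod 43) for (x, y) = (27, 23).
LHS: y^2 = 23^2 mod 43 = 13
RHS: x^3 + 3 x + 29 = 27^3 + 3*27 + 29 mod 43 = 13
LHS = RHS

Yes, on the curve


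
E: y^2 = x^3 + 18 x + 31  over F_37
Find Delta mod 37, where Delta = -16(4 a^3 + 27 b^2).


4 a^3 + 27 b^2 = 4*18^3 + 27*31^2 = 23328 + 25947 = 49275
Delta = -16 * (49275) = -788400
Delta mod 37 = 33

Delta = 33 (mod 37)


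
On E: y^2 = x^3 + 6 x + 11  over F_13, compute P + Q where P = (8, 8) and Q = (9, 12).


P != Q, so use the chord formula.
s = (y2 - y1) / (x2 - x1) = (4) / (1) mod 13 = 4
x3 = s^2 - x1 - x2 mod 13 = 4^2 - 8 - 9 = 12
y3 = s (x1 - x3) - y1 mod 13 = 4 * (8 - 12) - 8 = 2

P + Q = (12, 2)


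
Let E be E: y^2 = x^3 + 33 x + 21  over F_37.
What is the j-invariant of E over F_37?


Delta = -16(4 a^3 + 27 b^2) mod 37 = 27
-1728 * (4 a)^3 = -1728 * (4*33)^3 mod 37 = 10
j = 10 * 27^(-1) mod 37 = 36

j = 36 (mod 37)


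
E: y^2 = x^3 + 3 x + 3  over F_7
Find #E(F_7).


For each x in F_7, count y with y^2 = x^3 + 3 x + 3 mod 7:
  x = 1: RHS = 0, y in [0]  -> 1 point(s)
  x = 3: RHS = 4, y in [2, 5]  -> 2 point(s)
  x = 4: RHS = 2, y in [3, 4]  -> 2 point(s)
Affine points: 5. Add the point at infinity: total = 6.

#E(F_7) = 6


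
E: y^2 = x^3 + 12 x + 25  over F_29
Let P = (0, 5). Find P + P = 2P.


Doubling: s = (3 x1^2 + a) / (2 y1)
s = (3*0^2 + 12) / (2*5) mod 29 = 7
x3 = s^2 - 2 x1 mod 29 = 7^2 - 2*0 = 20
y3 = s (x1 - x3) - y1 mod 29 = 7 * (0 - 20) - 5 = 0

2P = (20, 0)


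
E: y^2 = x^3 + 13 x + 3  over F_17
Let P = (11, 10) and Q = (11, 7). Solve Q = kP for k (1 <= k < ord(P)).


Enumerate multiples of P until we hit Q = (11, 7):
  1P = (11, 10)
  2P = (3, 1)
  3P = (4, 0)
  4P = (3, 16)
  5P = (11, 7)
Match found at i = 5.

k = 5


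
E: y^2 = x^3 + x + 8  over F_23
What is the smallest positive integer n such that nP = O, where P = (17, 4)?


Compute successive multiples of P until we hit O:
  1P = (17, 4)
  2P = (14, 11)
  3P = (0, 10)
  4P = (7, 6)
  5P = (11, 4)
  6P = (18, 19)
  7P = (6, 0)
  8P = (18, 4)
  ... (continuing to 14P)
  14P = O

ord(P) = 14


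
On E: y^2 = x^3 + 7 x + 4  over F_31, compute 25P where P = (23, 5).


k = 25 = 11001_2 (binary, LSB first: 10011)
Double-and-add from P = (23, 5):
  bit 0 = 1: acc = O + (23, 5) = (23, 5)
  bit 1 = 0: acc unchanged = (23, 5)
  bit 2 = 0: acc unchanged = (23, 5)
  bit 3 = 1: acc = (23, 5) + (5, 3) = (21, 9)
  bit 4 = 1: acc = (21, 9) + (8, 18) = (10, 12)

25P = (10, 12)


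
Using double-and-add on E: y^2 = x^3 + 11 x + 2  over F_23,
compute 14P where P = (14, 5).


k = 14 = 1110_2 (binary, LSB first: 0111)
Double-and-add from P = (14, 5):
  bit 0 = 0: acc unchanged = O
  bit 1 = 1: acc = O + (21, 15) = (21, 15)
  bit 2 = 1: acc = (21, 15) + (4, 8) = (0, 18)
  bit 3 = 1: acc = (0, 18) + (10, 13) = (19, 3)

14P = (19, 3)


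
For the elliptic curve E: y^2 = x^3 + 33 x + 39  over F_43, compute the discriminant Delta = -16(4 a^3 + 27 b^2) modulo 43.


4 a^3 + 27 b^2 = 4*33^3 + 27*39^2 = 143748 + 41067 = 184815
Delta = -16 * (184815) = -2957040
Delta mod 43 = 27

Delta = 27 (mod 43)


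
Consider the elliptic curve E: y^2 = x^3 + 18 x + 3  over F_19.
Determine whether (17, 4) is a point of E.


Check whether y^2 = x^3 + 18 x + 3 (mod 19) for (x, y) = (17, 4).
LHS: y^2 = 4^2 mod 19 = 16
RHS: x^3 + 18 x + 3 = 17^3 + 18*17 + 3 mod 19 = 16
LHS = RHS

Yes, on the curve


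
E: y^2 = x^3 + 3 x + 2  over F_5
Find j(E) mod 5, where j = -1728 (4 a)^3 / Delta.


Delta = -16(4 a^3 + 27 b^2) mod 5 = 4
-1728 * (4 a)^3 = -1728 * (4*3)^3 mod 5 = 1
j = 1 * 4^(-1) mod 5 = 4

j = 4 (mod 5)


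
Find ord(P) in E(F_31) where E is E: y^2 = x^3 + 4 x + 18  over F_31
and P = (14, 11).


Compute successive multiples of P until we hit O:
  1P = (14, 11)
  2P = (10, 29)
  3P = (4, 6)
  4P = (21, 1)
  5P = (5, 16)
  6P = (28, 14)
  7P = (24, 9)
  8P = (29, 23)
  ... (continuing to 21P)
  21P = O

ord(P) = 21


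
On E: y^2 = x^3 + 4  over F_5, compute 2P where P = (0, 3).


Doubling: s = (3 x1^2 + a) / (2 y1)
s = (3*0^2 + 0) / (2*3) mod 5 = 0
x3 = s^2 - 2 x1 mod 5 = 0^2 - 2*0 = 0
y3 = s (x1 - x3) - y1 mod 5 = 0 * (0 - 0) - 3 = 2

2P = (0, 2)


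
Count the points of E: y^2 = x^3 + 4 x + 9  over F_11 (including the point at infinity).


For each x in F_11, count y with y^2 = x^3 + 4 x + 9 mod 11:
  x = 0: RHS = 9, y in [3, 8]  -> 2 point(s)
  x = 1: RHS = 3, y in [5, 6]  -> 2 point(s)
  x = 2: RHS = 3, y in [5, 6]  -> 2 point(s)
  x = 3: RHS = 4, y in [2, 9]  -> 2 point(s)
  x = 4: RHS = 1, y in [1, 10]  -> 2 point(s)
  x = 5: RHS = 0, y in [0]  -> 1 point(s)
  x = 8: RHS = 3, y in [5, 6]  -> 2 point(s)
  x = 9: RHS = 4, y in [2, 9]  -> 2 point(s)
  x = 10: RHS = 4, y in [2, 9]  -> 2 point(s)
Affine points: 17. Add the point at infinity: total = 18.

#E(F_11) = 18


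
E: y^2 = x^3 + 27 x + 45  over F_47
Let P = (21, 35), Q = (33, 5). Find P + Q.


P != Q, so use the chord formula.
s = (y2 - y1) / (x2 - x1) = (17) / (12) mod 47 = 21
x3 = s^2 - x1 - x2 mod 47 = 21^2 - 21 - 33 = 11
y3 = s (x1 - x3) - y1 mod 47 = 21 * (21 - 11) - 35 = 34

P + Q = (11, 34)


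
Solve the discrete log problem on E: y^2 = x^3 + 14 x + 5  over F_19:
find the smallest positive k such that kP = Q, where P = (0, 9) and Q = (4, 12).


Enumerate multiples of P until we hit Q = (4, 12):
  1P = (0, 9)
  2P = (6, 18)
  3P = (1, 18)
  4P = (4, 12)
Match found at i = 4.

k = 4


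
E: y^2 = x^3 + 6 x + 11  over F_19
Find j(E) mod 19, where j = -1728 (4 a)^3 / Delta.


Delta = -16(4 a^3 + 27 b^2) mod 19 = 5
-1728 * (4 a)^3 = -1728 * (4*6)^3 mod 19 = 11
j = 11 * 5^(-1) mod 19 = 6

j = 6 (mod 19)


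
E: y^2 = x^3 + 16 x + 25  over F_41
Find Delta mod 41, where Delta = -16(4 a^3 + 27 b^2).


4 a^3 + 27 b^2 = 4*16^3 + 27*25^2 = 16384 + 16875 = 33259
Delta = -16 * (33259) = -532144
Delta mod 41 = 36

Delta = 36 (mod 41)


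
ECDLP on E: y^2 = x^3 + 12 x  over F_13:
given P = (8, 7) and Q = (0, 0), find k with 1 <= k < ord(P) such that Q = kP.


Enumerate multiples of P until we hit Q = (0, 0):
  1P = (8, 7)
  2P = (0, 0)
Match found at i = 2.

k = 2


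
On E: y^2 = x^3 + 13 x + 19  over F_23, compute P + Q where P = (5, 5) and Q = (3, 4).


P != Q, so use the chord formula.
s = (y2 - y1) / (x2 - x1) = (22) / (21) mod 23 = 12
x3 = s^2 - x1 - x2 mod 23 = 12^2 - 5 - 3 = 21
y3 = s (x1 - x3) - y1 mod 23 = 12 * (5 - 21) - 5 = 10

P + Q = (21, 10)


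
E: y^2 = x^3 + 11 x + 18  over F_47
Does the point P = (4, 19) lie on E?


Check whether y^2 = x^3 + 11 x + 18 (mod 47) for (x, y) = (4, 19).
LHS: y^2 = 19^2 mod 47 = 32
RHS: x^3 + 11 x + 18 = 4^3 + 11*4 + 18 mod 47 = 32
LHS = RHS

Yes, on the curve


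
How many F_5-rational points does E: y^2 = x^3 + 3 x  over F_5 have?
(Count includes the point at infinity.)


For each x in F_5, count y with y^2 = x^3 + 3 x + 0 mod 5:
  x = 0: RHS = 0, y in [0]  -> 1 point(s)
  x = 1: RHS = 4, y in [2, 3]  -> 2 point(s)
  x = 2: RHS = 4, y in [2, 3]  -> 2 point(s)
  x = 3: RHS = 1, y in [1, 4]  -> 2 point(s)
  x = 4: RHS = 1, y in [1, 4]  -> 2 point(s)
Affine points: 9. Add the point at infinity: total = 10.

#E(F_5) = 10


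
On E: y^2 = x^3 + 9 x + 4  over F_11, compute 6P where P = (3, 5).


k = 6 = 110_2 (binary, LSB first: 011)
Double-and-add from P = (3, 5):
  bit 0 = 0: acc unchanged = O
  bit 1 = 1: acc = O + (3, 6) = (3, 6)
  bit 2 = 1: acc = (3, 6) + (3, 5) = O

6P = O


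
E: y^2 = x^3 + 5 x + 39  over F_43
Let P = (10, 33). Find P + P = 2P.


Doubling: s = (3 x1^2 + a) / (2 y1)
s = (3*10^2 + 5) / (2*33) mod 43 = 17
x3 = s^2 - 2 x1 mod 43 = 17^2 - 2*10 = 11
y3 = s (x1 - x3) - y1 mod 43 = 17 * (10 - 11) - 33 = 36

2P = (11, 36)


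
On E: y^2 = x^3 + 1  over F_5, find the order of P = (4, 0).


Compute successive multiples of P until we hit O:
  1P = (4, 0)
  2P = O

ord(P) = 2


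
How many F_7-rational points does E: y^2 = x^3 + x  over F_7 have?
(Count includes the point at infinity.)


For each x in F_7, count y with y^2 = x^3 + 1 x + 0 mod 7:
  x = 0: RHS = 0, y in [0]  -> 1 point(s)
  x = 1: RHS = 2, y in [3, 4]  -> 2 point(s)
  x = 3: RHS = 2, y in [3, 4]  -> 2 point(s)
  x = 5: RHS = 4, y in [2, 5]  -> 2 point(s)
Affine points: 7. Add the point at infinity: total = 8.

#E(F_7) = 8


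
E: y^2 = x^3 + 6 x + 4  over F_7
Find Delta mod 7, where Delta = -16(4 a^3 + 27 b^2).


4 a^3 + 27 b^2 = 4*6^3 + 27*4^2 = 864 + 432 = 1296
Delta = -16 * (1296) = -20736
Delta mod 7 = 5

Delta = 5 (mod 7)


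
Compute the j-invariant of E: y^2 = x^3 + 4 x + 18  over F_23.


Delta = -16(4 a^3 + 27 b^2) mod 23 = 8
-1728 * (4 a)^3 = -1728 * (4*4)^3 mod 23 = 17
j = 17 * 8^(-1) mod 23 = 5

j = 5 (mod 23)


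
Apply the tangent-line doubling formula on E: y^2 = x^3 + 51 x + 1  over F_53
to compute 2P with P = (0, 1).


Doubling: s = (3 x1^2 + a) / (2 y1)
s = (3*0^2 + 51) / (2*1) mod 53 = 52
x3 = s^2 - 2 x1 mod 53 = 52^2 - 2*0 = 1
y3 = s (x1 - x3) - y1 mod 53 = 52 * (0 - 1) - 1 = 0

2P = (1, 0)


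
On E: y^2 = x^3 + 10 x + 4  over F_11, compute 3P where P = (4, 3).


k = 3 = 11_2 (binary, LSB first: 11)
Double-and-add from P = (4, 3):
  bit 0 = 1: acc = O + (4, 3) = (4, 3)
  bit 1 = 1: acc = (4, 3) + (6, 7) = (5, 6)

3P = (5, 6)


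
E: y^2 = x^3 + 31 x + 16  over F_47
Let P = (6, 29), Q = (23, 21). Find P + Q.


P != Q, so use the chord formula.
s = (y2 - y1) / (x2 - x1) = (39) / (17) mod 47 = 41
x3 = s^2 - x1 - x2 mod 47 = 41^2 - 6 - 23 = 7
y3 = s (x1 - x3) - y1 mod 47 = 41 * (6 - 7) - 29 = 24

P + Q = (7, 24)


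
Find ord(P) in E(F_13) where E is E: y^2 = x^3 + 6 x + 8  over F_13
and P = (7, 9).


Compute successive multiples of P until we hit O:
  1P = (7, 9)
  2P = (3, 12)
  3P = (6, 0)
  4P = (3, 1)
  5P = (7, 4)
  6P = O

ord(P) = 6


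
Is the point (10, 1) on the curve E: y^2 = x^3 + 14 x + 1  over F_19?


Check whether y^2 = x^3 + 14 x + 1 (mod 19) for (x, y) = (10, 1).
LHS: y^2 = 1^2 mod 19 = 1
RHS: x^3 + 14 x + 1 = 10^3 + 14*10 + 1 mod 19 = 1
LHS = RHS

Yes, on the curve


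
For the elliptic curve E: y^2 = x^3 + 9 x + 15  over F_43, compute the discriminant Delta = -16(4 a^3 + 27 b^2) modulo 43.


4 a^3 + 27 b^2 = 4*9^3 + 27*15^2 = 2916 + 6075 = 8991
Delta = -16 * (8991) = -143856
Delta mod 43 = 22

Delta = 22 (mod 43)


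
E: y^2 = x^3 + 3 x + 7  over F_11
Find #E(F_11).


For each x in F_11, count y with y^2 = x^3 + 3 x + 7 mod 11:
  x = 1: RHS = 0, y in [0]  -> 1 point(s)
  x = 5: RHS = 4, y in [2, 9]  -> 2 point(s)
  x = 8: RHS = 4, y in [2, 9]  -> 2 point(s)
  x = 9: RHS = 4, y in [2, 9]  -> 2 point(s)
  x = 10: RHS = 3, y in [5, 6]  -> 2 point(s)
Affine points: 9. Add the point at infinity: total = 10.

#E(F_11) = 10


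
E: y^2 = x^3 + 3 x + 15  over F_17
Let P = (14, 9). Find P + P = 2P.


Doubling: s = (3 x1^2 + a) / (2 y1)
s = (3*14^2 + 3) / (2*9) mod 17 = 13
x3 = s^2 - 2 x1 mod 17 = 13^2 - 2*14 = 5
y3 = s (x1 - x3) - y1 mod 17 = 13 * (14 - 5) - 9 = 6

2P = (5, 6)


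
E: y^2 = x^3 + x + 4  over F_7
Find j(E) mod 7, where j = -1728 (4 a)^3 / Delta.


Delta = -16(4 a^3 + 27 b^2) mod 7 = 3
-1728 * (4 a)^3 = -1728 * (4*1)^3 mod 7 = 1
j = 1 * 3^(-1) mod 7 = 5

j = 5 (mod 7)


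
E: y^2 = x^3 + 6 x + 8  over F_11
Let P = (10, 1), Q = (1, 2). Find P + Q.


P != Q, so use the chord formula.
s = (y2 - y1) / (x2 - x1) = (1) / (2) mod 11 = 6
x3 = s^2 - x1 - x2 mod 11 = 6^2 - 10 - 1 = 3
y3 = s (x1 - x3) - y1 mod 11 = 6 * (10 - 3) - 1 = 8

P + Q = (3, 8)


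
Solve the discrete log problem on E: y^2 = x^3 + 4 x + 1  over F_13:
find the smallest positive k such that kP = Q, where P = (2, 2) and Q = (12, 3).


Enumerate multiples of P until we hit Q = (12, 3):
  1P = (2, 2)
  2P = (12, 10)
  3P = (9, 8)
  4P = (3, 12)
  5P = (4, 4)
  6P = (8, 5)
  7P = (0, 12)
  8P = (10, 12)
  9P = (5, 4)
  10P = (5, 9)
  11P = (10, 1)
  12P = (0, 1)
  13P = (8, 8)
  14P = (4, 9)
  15P = (3, 1)
  16P = (9, 5)
  17P = (12, 3)
Match found at i = 17.

k = 17


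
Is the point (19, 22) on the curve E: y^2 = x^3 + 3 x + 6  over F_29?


Check whether y^2 = x^3 + 3 x + 6 (mod 29) for (x, y) = (19, 22).
LHS: y^2 = 22^2 mod 29 = 20
RHS: x^3 + 3 x + 6 = 19^3 + 3*19 + 6 mod 29 = 20
LHS = RHS

Yes, on the curve


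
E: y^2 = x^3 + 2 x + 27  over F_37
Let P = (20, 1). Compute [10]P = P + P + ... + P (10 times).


k = 10 = 1010_2 (binary, LSB first: 0101)
Double-and-add from P = (20, 1):
  bit 0 = 0: acc unchanged = O
  bit 1 = 1: acc = O + (4, 32) = (4, 32)
  bit 2 = 0: acc unchanged = (4, 32)
  bit 3 = 1: acc = (4, 32) + (15, 18) = (8, 0)

10P = (8, 0)


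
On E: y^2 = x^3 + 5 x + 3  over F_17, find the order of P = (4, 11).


Compute successive multiples of P until we hit O:
  1P = (4, 11)
  2P = (1, 14)
  3P = (13, 15)
  4P = (13, 2)
  5P = (1, 3)
  6P = (4, 6)
  7P = O

ord(P) = 7


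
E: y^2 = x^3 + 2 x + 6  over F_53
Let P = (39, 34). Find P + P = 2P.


Doubling: s = (3 x1^2 + a) / (2 y1)
s = (3*39^2 + 2) / (2*34) mod 53 = 4
x3 = s^2 - 2 x1 mod 53 = 4^2 - 2*39 = 44
y3 = s (x1 - x3) - y1 mod 53 = 4 * (39 - 44) - 34 = 52

2P = (44, 52)


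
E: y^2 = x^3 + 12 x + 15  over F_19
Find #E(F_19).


For each x in F_19, count y with y^2 = x^3 + 12 x + 15 mod 19:
  x = 1: RHS = 9, y in [3, 16]  -> 2 point(s)
  x = 2: RHS = 9, y in [3, 16]  -> 2 point(s)
  x = 7: RHS = 5, y in [9, 10]  -> 2 point(s)
  x = 9: RHS = 16, y in [4, 15]  -> 2 point(s)
  x = 12: RHS = 6, y in [5, 14]  -> 2 point(s)
  x = 14: RHS = 1, y in [1, 18]  -> 2 point(s)
  x = 15: RHS = 17, y in [6, 13]  -> 2 point(s)
  x = 16: RHS = 9, y in [3, 16]  -> 2 point(s)
Affine points: 16. Add the point at infinity: total = 17.

#E(F_19) = 17


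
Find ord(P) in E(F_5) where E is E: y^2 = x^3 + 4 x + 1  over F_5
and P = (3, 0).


Compute successive multiples of P until we hit O:
  1P = (3, 0)
  2P = O

ord(P) = 2


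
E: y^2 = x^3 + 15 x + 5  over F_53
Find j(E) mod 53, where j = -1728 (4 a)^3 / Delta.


Delta = -16(4 a^3 + 27 b^2) mod 53 = 40
-1728 * (4 a)^3 = -1728 * (4*15)^3 mod 53 = 48
j = 48 * 40^(-1) mod 53 = 33

j = 33 (mod 53)


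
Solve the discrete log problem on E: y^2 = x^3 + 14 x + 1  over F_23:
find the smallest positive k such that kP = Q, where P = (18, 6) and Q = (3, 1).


Enumerate multiples of P until we hit Q = (3, 1):
  1P = (18, 6)
  2P = (0, 1)
  3P = (6, 5)
  4P = (3, 1)
Match found at i = 4.

k = 4


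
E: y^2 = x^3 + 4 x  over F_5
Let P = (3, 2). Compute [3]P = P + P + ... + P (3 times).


k = 3 = 11_2 (binary, LSB first: 11)
Double-and-add from P = (3, 2):
  bit 0 = 1: acc = O + (3, 2) = (3, 2)
  bit 1 = 1: acc = (3, 2) + (0, 0) = (3, 3)

3P = (3, 3)


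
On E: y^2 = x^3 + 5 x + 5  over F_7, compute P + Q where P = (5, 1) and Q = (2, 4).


P != Q, so use the chord formula.
s = (y2 - y1) / (x2 - x1) = (3) / (4) mod 7 = 6
x3 = s^2 - x1 - x2 mod 7 = 6^2 - 5 - 2 = 1
y3 = s (x1 - x3) - y1 mod 7 = 6 * (5 - 1) - 1 = 2

P + Q = (1, 2)


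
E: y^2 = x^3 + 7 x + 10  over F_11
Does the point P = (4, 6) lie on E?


Check whether y^2 = x^3 + 7 x + 10 (mod 11) for (x, y) = (4, 6).
LHS: y^2 = 6^2 mod 11 = 3
RHS: x^3 + 7 x + 10 = 4^3 + 7*4 + 10 mod 11 = 3
LHS = RHS

Yes, on the curve


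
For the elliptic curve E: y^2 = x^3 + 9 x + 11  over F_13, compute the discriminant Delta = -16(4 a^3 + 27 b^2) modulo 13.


4 a^3 + 27 b^2 = 4*9^3 + 27*11^2 = 2916 + 3267 = 6183
Delta = -16 * (6183) = -98928
Delta mod 13 = 2

Delta = 2 (mod 13)


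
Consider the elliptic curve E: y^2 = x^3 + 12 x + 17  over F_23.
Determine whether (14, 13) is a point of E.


Check whether y^2 = x^3 + 12 x + 17 (mod 23) for (x, y) = (14, 13).
LHS: y^2 = 13^2 mod 23 = 8
RHS: x^3 + 12 x + 17 = 14^3 + 12*14 + 17 mod 23 = 8
LHS = RHS

Yes, on the curve


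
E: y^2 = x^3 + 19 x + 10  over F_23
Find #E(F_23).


For each x in F_23, count y with y^2 = x^3 + 19 x + 10 mod 23:
  x = 3: RHS = 2, y in [5, 18]  -> 2 point(s)
  x = 4: RHS = 12, y in [9, 14]  -> 2 point(s)
  x = 5: RHS = 0, y in [0]  -> 1 point(s)
  x = 6: RHS = 18, y in [8, 15]  -> 2 point(s)
  x = 7: RHS = 3, y in [7, 16]  -> 2 point(s)
  x = 9: RHS = 13, y in [6, 17]  -> 2 point(s)
  x = 10: RHS = 4, y in [2, 21]  -> 2 point(s)
  x = 11: RHS = 9, y in [3, 20]  -> 2 point(s)
  x = 13: RHS = 16, y in [4, 19]  -> 2 point(s)
  x = 15: RHS = 13, y in [6, 17]  -> 2 point(s)
  x = 17: RHS = 2, y in [5, 18]  -> 2 point(s)
  x = 19: RHS = 8, y in [10, 13]  -> 2 point(s)
  x = 20: RHS = 18, y in [8, 15]  -> 2 point(s)
  x = 22: RHS = 13, y in [6, 17]  -> 2 point(s)
Affine points: 27. Add the point at infinity: total = 28.

#E(F_23) = 28
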